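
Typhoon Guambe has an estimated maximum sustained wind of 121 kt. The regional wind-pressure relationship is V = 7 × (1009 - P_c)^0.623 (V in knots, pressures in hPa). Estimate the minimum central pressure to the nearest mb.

912 mb

ΔP = (V / 7)^(1/0.623) = (121/7)^1.605.
121/7 = 17.286; 17.286^1.605 ≈ 96.97 mb.
P_c = 1009 − 96.97 = 912.03 ≈ 912 mb.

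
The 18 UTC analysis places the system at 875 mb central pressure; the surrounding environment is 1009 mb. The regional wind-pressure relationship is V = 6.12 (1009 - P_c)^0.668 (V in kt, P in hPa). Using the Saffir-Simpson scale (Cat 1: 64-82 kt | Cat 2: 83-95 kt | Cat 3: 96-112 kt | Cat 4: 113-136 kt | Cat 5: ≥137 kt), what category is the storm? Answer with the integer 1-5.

5

ΔP = 1009 − 875 = 134 mb.
V ≈ 6.12 × 134^0.668 = 6.12 × 26.36 ≈ 161 kt.
161 kt falls in the Category 5 band.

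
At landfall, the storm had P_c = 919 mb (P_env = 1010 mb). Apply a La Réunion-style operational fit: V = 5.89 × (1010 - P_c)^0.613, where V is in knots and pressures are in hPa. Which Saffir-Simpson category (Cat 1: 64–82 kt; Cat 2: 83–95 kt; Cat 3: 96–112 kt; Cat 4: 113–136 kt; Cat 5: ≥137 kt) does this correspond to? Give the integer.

ΔP = 1010 − 919 = 91 mb.
V ≈ 5.89 × 91^0.613 = 5.89 × 15.88 ≈ 94 kt.
94 kt falls in the Category 2 band.

2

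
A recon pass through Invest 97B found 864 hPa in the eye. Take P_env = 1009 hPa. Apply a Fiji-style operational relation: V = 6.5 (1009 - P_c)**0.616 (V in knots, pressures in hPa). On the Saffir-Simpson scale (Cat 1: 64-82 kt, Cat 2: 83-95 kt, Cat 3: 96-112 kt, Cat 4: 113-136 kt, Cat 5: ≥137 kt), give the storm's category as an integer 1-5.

5

ΔP = 1009 − 864 = 145 hPa.
V ≈ 6.5 × 145^0.616 = 6.5 × 21.45 ≈ 139 kt.
139 kt falls in the Category 5 band.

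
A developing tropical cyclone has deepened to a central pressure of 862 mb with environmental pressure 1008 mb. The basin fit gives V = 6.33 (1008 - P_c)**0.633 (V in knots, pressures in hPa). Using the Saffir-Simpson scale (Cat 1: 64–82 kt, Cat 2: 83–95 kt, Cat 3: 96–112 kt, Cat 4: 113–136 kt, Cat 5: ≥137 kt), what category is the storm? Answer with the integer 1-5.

ΔP = 1008 − 862 = 146 mb.
V ≈ 6.33 × 146^0.633 = 6.33 × 23.44 ≈ 148 kt.
148 kt falls in the Category 5 band.

5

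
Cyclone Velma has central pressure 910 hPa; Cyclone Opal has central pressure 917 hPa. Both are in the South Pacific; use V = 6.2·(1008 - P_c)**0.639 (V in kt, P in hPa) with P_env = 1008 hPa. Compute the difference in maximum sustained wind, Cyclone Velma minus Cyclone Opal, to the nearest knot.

5 kt

Cyclone Velma: ΔP = 98; V ≈ 6.2 × 98^0.639 ≈ 116.09 kt.
Cyclone Opal: ΔP = 91; V ≈ 6.2 × 91^0.639 ≈ 110.72 kt.
Difference ≈ 116.09 − 110.72 = 5.37 → 5 kt.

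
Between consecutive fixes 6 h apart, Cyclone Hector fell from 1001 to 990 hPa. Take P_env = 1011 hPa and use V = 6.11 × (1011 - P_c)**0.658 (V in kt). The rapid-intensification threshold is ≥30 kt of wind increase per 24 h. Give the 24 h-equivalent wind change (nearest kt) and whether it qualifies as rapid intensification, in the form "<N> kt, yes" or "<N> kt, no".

70 kt, yes

V₁: ΔP = 10, V ≈ 6.11 × 10^0.658 ≈ 27.80 kt.
V₂: ΔP = 21, V ≈ 6.11 × 21^0.658 ≈ 45.30 kt.
ΔV over 6 h = 17.50 kt → 24 h equivalent = 17.50 × 24/6 ≈ 70.00 kt.
70 kt ≥ 30 kt ⇒ rapid intensification.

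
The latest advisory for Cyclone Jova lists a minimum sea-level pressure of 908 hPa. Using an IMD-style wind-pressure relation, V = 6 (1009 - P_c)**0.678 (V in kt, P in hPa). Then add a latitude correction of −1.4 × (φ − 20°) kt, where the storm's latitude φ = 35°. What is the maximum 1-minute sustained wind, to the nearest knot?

ΔP = 1009 − 908 = 101 hPa.
101^0.678 ≈ 22.852.
V ≈ 6 × 22.852 ≈ 137.1 kt.
Latitude correction: −1.4 × (35 − 20) = -21 kt.
Corrected V ≈ 116.1 kt → 116 kt.

116 kt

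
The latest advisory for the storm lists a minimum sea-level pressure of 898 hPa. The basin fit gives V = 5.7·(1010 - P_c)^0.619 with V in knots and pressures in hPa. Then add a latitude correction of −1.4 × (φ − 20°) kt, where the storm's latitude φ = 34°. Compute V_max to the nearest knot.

ΔP = 1010 − 898 = 112 hPa.
112^0.619 ≈ 18.555.
V ≈ 5.7 × 18.555 ≈ 105.8 kt.
Latitude correction: −1.4 × (34 − 20) = -19.6 kt.
Corrected V ≈ 86.2 kt → 86 kt.

86 kt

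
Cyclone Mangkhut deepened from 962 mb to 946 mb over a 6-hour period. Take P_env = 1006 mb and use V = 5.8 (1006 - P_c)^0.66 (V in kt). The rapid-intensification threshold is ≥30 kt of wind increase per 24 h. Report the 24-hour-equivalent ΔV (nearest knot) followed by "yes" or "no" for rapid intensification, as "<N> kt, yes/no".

64 kt, yes

V₁: ΔP = 44, V ≈ 5.8 × 44^0.66 ≈ 70.49 kt.
V₂: ΔP = 60, V ≈ 5.8 × 60^0.66 ≈ 86.50 kt.
ΔV over 6 h = 16.01 kt → 24 h equivalent = 16.01 × 24/6 ≈ 64.04 kt.
64 kt ≥ 30 kt ⇒ rapid intensification.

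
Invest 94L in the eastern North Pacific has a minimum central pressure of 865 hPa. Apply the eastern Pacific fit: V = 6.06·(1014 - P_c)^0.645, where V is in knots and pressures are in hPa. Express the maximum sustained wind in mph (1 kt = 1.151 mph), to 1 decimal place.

175.9 mph

ΔP = 1014 − 865 = 149 hPa.
V ≈ 6.06 × 149^0.645 = 6.06 × 25.218 ≈ 152.819 kt.
152.819 × 1.151 ≈ 175.89 mph → 175.9 mph.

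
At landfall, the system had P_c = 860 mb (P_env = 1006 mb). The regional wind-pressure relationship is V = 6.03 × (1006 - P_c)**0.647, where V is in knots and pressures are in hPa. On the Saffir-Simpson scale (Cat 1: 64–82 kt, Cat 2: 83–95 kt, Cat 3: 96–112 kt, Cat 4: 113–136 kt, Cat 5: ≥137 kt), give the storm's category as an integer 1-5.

5

ΔP = 1006 − 860 = 146 mb.
V ≈ 6.03 × 146^0.647 = 6.03 × 25.14 ≈ 152 kt.
152 kt falls in the Category 5 band.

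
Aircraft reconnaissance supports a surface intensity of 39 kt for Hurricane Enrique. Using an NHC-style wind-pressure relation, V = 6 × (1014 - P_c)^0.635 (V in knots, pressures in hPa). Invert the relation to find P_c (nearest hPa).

995 hPa

ΔP = (V / 6)^(1/0.635) = (39/6)^1.575.
39/6 = 6.500; 6.500^1.575 ≈ 19.06 hPa.
P_c = 1014 − 19.06 = 994.94 ≈ 995 hPa.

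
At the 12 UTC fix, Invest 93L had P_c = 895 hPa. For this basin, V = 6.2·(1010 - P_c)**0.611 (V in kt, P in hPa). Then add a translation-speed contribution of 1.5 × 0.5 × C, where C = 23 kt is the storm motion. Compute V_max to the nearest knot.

ΔP = 1010 − 895 = 115 hPa.
115^0.611 ≈ 18.159.
V ≈ 6.2 × 18.159 ≈ 112.6 kt.
Translation term: 1.5 × 0.5 × 23 = 17.25 kt.
Corrected V ≈ 129.85 kt → 130 kt.

130 kt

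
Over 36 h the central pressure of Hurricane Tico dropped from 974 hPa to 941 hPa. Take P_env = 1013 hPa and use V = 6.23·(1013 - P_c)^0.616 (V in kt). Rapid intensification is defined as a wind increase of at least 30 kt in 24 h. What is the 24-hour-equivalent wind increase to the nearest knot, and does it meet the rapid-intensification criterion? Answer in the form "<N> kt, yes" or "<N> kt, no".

V₁: ΔP = 39, V ≈ 6.23 × 39^0.616 ≈ 59.51 kt.
V₂: ΔP = 72, V ≈ 6.23 × 72^0.616 ≈ 86.82 kt.
ΔV over 36 h = 27.31 kt → 24 h equivalent = 27.31 × 24/36 ≈ 18.21 kt.
18 kt < 30 kt ⇒ not rapid intensification.

18 kt, no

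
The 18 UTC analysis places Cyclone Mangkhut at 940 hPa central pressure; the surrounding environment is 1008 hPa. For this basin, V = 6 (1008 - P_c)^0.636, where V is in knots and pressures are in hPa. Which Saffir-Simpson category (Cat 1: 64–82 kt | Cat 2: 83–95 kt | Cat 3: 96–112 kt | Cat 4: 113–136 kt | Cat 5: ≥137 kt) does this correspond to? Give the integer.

2

ΔP = 1008 − 940 = 68 hPa.
V ≈ 6 × 68^0.636 = 6 × 14.64 ≈ 88 kt.
88 kt falls in the Category 2 band.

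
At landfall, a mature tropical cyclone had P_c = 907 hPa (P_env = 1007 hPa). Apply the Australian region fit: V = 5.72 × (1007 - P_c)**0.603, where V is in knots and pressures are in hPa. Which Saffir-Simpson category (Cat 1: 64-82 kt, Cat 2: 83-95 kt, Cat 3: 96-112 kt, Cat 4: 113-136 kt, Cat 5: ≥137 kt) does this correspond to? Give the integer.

ΔP = 1007 − 907 = 100 hPa.
V ≈ 5.72 × 100^0.603 = 5.72 × 16.07 ≈ 92 kt.
92 kt falls in the Category 2 band.

2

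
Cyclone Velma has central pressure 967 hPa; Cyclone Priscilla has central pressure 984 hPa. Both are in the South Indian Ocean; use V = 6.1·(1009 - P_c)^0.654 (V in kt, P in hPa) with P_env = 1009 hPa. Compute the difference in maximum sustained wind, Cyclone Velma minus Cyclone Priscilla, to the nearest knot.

Cyclone Velma: ΔP = 42; V ≈ 6.1 × 42^0.654 ≈ 70.30 kt.
Cyclone Priscilla: ΔP = 25; V ≈ 6.1 × 25^0.654 ≈ 50.07 kt.
Difference ≈ 70.30 − 50.07 = 20.23 → 20 kt.

20 kt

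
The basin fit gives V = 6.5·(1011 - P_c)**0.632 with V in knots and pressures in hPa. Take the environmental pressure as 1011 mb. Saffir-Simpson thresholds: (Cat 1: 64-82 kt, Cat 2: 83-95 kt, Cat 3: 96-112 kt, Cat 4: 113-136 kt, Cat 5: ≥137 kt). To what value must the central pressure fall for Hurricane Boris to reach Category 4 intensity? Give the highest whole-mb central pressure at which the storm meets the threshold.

Category 4 begins at V = 113 kt.
Required ΔP = (113/6.5)^(1/0.632) = 17.385^1.582 ≈ 91.68 mb.
P_c ≤ 1011 − 91.68 = 919.32, so the highest integer P_c is 919 mb.

919 mb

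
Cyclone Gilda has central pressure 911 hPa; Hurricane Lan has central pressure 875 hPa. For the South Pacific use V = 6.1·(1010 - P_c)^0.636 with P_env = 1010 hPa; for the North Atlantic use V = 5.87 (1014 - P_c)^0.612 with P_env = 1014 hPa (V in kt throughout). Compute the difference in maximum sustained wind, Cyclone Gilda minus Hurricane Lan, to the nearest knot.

-7 kt

Cyclone Gilda: ΔP = 99; V ≈ 6.1 × 99^0.636 ≈ 113.38 kt.
Hurricane Lan: ΔP = 139; V ≈ 5.87 × 139^0.612 ≈ 120.27 kt.
Difference ≈ 113.38 − 120.27 = -6.89 → -7 kt.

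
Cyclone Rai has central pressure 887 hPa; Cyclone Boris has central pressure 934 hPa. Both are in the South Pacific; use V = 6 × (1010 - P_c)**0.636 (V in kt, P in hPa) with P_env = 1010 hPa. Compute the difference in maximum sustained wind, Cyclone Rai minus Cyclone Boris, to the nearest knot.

34 kt

Cyclone Rai: ΔP = 123; V ≈ 6 × 123^0.636 ≈ 128.04 kt.
Cyclone Boris: ΔP = 76; V ≈ 6 × 76^0.636 ≈ 94.26 kt.
Difference ≈ 128.04 − 94.26 = 33.78 → 34 kt.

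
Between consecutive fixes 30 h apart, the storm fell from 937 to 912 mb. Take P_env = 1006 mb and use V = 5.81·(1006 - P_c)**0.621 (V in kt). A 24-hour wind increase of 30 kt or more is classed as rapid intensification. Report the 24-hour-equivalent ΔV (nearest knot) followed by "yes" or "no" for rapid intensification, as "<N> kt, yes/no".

14 kt, no

V₁: ΔP = 69, V ≈ 5.81 × 69^0.621 ≈ 80.56 kt.
V₂: ΔP = 94, V ≈ 5.81 × 94^0.621 ≈ 97.61 kt.
ΔV over 30 h = 17.05 kt → 24 h equivalent = 17.05 × 24/30 ≈ 13.64 kt.
14 kt < 30 kt ⇒ not rapid intensification.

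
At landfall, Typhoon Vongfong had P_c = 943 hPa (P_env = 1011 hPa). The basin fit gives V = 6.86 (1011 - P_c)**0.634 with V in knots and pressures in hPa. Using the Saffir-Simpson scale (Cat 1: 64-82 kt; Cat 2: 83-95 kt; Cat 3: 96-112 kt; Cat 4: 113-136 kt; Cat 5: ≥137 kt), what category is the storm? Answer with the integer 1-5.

ΔP = 1011 − 943 = 68 hPa.
V ≈ 6.86 × 68^0.634 = 6.86 × 14.51 ≈ 100 kt.
100 kt falls in the Category 3 band.

3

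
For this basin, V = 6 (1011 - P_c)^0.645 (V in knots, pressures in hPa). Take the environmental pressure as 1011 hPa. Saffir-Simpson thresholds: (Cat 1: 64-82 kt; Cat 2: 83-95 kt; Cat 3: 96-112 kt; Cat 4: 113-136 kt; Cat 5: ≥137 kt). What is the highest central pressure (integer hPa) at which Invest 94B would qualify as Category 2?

Category 2 begins at V = 83 kt.
Required ΔP = (83/6)^(1/0.645) = 13.833^1.550 ≈ 58.73 hPa.
P_c ≤ 1011 − 58.73 = 952.27, so the highest integer P_c is 952 hPa.

952 hPa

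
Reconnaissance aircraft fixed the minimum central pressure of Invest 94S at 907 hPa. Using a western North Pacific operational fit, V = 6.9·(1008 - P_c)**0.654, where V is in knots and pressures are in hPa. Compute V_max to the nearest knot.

141 kt

ΔP = 1008 − 907 = 101 hPa.
101^0.654 ≈ 20.456.
V ≈ 6.9 × 20.456 ≈ 141.1 kt.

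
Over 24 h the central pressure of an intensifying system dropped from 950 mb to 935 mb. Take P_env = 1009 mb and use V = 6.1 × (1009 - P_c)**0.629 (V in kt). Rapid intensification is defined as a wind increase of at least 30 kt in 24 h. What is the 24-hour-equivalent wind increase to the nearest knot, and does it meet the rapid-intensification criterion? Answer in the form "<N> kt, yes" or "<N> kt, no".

12 kt, no

V₁: ΔP = 59, V ≈ 6.1 × 59^0.629 ≈ 79.29 kt.
V₂: ΔP = 74, V ≈ 6.1 × 74^0.629 ≈ 91.43 kt.
ΔV over 24 h = 12.14 kt → 24 h equivalent = 12.14 × 24/24 ≈ 12.14 kt.
12 kt < 30 kt ⇒ not rapid intensification.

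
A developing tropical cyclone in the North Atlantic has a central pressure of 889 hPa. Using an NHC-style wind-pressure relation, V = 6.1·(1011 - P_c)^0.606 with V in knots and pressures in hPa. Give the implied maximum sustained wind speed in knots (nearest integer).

ΔP = 1011 − 889 = 122 hPa.
122^0.606 ≈ 18.380.
V ≈ 6.1 × 18.380 ≈ 112.1 kt.

112 kt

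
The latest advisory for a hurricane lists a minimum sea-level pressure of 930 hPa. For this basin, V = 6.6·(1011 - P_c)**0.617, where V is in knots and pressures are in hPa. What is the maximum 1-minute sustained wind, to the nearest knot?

ΔP = 1011 − 930 = 81 hPa.
81^0.617 ≈ 15.050.
V ≈ 6.6 × 15.050 ≈ 99.3 kt.

99 kt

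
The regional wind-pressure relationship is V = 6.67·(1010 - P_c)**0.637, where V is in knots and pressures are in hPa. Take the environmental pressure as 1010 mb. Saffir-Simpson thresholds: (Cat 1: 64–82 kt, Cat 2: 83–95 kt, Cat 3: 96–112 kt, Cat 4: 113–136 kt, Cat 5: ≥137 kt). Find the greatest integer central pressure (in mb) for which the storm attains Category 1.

Category 1 begins at V = 64 kt.
Required ΔP = (64/6.67)^(1/0.637) = 9.595^1.570 ≈ 34.81 mb.
P_c ≤ 1010 − 34.81 = 975.19, so the highest integer P_c is 975 mb.

975 mb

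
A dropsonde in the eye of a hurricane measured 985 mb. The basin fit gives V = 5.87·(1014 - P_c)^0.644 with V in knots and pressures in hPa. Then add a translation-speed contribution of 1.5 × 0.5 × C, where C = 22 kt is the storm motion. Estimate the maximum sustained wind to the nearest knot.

68 kt

ΔP = 1014 − 985 = 29 mb.
29^0.644 ≈ 8.745.
V ≈ 5.87 × 8.745 ≈ 51.3 kt.
Translation term: 1.5 × 0.5 × 22 = 16.5 kt.
Corrected V ≈ 67.8 kt → 68 kt.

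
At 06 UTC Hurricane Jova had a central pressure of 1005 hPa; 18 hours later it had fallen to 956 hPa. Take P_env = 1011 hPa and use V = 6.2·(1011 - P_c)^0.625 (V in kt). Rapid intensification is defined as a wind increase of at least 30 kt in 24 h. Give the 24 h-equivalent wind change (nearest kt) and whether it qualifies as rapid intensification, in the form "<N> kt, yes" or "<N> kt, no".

V₁: ΔP = 6, V ≈ 6.2 × 6^0.625 ≈ 19.00 kt.
V₂: ΔP = 55, V ≈ 6.2 × 55^0.625 ≈ 75.88 kt.
ΔV over 18 h = 56.88 kt → 24 h equivalent = 56.88 × 24/18 ≈ 75.84 kt.
76 kt ≥ 30 kt ⇒ rapid intensification.

76 kt, yes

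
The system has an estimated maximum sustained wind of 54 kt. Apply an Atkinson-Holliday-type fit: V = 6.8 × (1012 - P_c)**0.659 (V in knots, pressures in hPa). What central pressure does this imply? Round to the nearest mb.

989 mb

ΔP = (V / 6.8)^(1/0.659) = (54/6.8)^1.517.
54/6.8 = 7.941; 7.941^1.517 ≈ 23.20 mb.
P_c = 1012 − 23.20 = 988.80 ≈ 989 mb.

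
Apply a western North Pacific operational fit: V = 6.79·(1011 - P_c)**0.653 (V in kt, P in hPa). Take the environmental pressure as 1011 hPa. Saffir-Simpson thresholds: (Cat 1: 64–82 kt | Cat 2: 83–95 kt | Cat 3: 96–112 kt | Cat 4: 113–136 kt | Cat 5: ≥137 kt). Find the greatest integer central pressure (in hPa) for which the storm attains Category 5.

Category 5 begins at V = 137 kt.
Required ΔP = (137/6.79)^(1/0.653) = 20.177^1.531 ≈ 99.60 hPa.
P_c ≤ 1011 − 99.60 = 911.40, so the highest integer P_c is 911 hPa.

911 hPa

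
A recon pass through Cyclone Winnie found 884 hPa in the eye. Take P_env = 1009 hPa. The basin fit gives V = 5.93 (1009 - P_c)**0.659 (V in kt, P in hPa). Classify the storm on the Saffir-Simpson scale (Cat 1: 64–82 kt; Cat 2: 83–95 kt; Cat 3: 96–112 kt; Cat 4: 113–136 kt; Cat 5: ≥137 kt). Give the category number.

ΔP = 1009 − 884 = 125 hPa.
V ≈ 5.93 × 125^0.659 = 5.93 × 24.09 ≈ 143 kt.
143 kt falls in the Category 5 band.

5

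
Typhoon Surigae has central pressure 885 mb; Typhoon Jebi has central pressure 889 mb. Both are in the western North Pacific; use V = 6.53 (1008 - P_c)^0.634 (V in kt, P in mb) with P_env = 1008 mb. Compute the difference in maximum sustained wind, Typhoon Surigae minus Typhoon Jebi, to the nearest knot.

Typhoon Surigae: ΔP = 123; V ≈ 6.53 × 123^0.634 ≈ 138.01 kt.
Typhoon Jebi: ΔP = 119; V ≈ 6.53 × 119^0.634 ≈ 135.15 kt.
Difference ≈ 138.01 − 135.15 = 2.86 → 3 kt.

3 kt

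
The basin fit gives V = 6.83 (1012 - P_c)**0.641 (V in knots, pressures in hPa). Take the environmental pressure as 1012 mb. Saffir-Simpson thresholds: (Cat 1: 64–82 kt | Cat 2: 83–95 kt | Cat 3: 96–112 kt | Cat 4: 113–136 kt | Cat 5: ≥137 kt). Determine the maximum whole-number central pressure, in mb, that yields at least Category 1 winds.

979 mb

Category 1 begins at V = 64 kt.
Required ΔP = (64/6.83)^(1/0.641) = 9.370^1.560 ≈ 32.81 mb.
P_c ≤ 1012 − 32.81 = 979.19, so the highest integer P_c is 979 mb.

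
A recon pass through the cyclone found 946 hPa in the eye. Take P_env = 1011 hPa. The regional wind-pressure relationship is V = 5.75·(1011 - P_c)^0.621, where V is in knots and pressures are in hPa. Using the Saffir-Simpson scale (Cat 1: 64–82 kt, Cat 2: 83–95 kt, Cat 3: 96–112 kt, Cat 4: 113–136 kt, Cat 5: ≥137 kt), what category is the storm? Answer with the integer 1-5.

1

ΔP = 1011 − 946 = 65 hPa.
V ≈ 5.75 × 65^0.621 = 5.75 × 13.36 ≈ 77 kt.
77 kt falls in the Category 1 band.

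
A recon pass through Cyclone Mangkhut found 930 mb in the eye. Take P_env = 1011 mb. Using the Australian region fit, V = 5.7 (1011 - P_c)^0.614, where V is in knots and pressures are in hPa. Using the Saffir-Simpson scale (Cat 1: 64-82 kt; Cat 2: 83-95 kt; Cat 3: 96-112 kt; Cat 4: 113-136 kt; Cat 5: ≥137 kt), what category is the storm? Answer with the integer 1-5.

2

ΔP = 1011 − 930 = 81 mb.
V ≈ 5.7 × 81^0.614 = 5.7 × 14.85 ≈ 85 kt.
85 kt falls in the Category 2 band.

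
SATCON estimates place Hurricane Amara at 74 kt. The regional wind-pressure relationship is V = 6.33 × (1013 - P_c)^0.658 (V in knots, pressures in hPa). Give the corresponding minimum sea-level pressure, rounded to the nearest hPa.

971 hPa

ΔP = (V / 6.33)^(1/0.658) = (74/6.33)^1.520.
74/6.33 = 11.690; 11.690^1.520 ≈ 41.96 hPa.
P_c = 1013 − 41.96 = 971.04 ≈ 971 hPa.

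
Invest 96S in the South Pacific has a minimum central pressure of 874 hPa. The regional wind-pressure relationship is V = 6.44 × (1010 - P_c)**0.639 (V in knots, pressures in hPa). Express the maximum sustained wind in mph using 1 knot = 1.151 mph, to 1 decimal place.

ΔP = 1010 − 874 = 136 hPa.
V ≈ 6.44 × 136^0.639 = 6.44 × 23.085 ≈ 148.668 kt.
148.668 × 1.151 ≈ 171.12 mph → 171.1 mph.

171.1 mph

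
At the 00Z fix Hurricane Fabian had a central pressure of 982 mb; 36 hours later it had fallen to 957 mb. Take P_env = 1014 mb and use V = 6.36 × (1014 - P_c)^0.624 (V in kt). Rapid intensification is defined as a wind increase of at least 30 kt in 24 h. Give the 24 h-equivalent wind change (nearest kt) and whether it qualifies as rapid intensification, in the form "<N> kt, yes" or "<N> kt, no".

V₁: ΔP = 32, V ≈ 6.36 × 32^0.624 ≈ 55.29 kt.
V₂: ΔP = 57, V ≈ 6.36 × 57^0.624 ≈ 79.27 kt.
ΔV over 36 h = 23.98 kt → 24 h equivalent = 23.98 × 24/36 ≈ 15.99 kt.
16 kt < 30 kt ⇒ not rapid intensification.

16 kt, no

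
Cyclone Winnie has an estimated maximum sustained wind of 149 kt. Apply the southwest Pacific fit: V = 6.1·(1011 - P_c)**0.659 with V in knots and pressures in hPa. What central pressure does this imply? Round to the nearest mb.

883 mb

ΔP = (V / 6.1)^(1/0.659) = (149/6.1)^1.517.
149/6.1 = 24.426; 24.426^1.517 ≈ 127.64 mb.
P_c = 1011 − 127.64 = 883.36 ≈ 883 mb.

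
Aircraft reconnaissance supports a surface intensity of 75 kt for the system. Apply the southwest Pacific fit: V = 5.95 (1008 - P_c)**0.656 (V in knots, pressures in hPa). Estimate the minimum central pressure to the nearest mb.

ΔP = (V / 5.95)^(1/0.656) = (75/5.95)^1.524.
75/5.95 = 12.605; 12.605^1.524 ≈ 47.61 mb.
P_c = 1008 − 47.61 = 960.39 ≈ 960 mb.

960 mb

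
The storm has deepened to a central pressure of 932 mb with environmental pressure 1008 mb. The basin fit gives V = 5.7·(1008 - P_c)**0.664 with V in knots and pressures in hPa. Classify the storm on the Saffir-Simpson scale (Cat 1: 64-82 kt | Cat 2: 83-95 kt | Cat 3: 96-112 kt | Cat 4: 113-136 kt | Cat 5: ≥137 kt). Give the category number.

3

ΔP = 1008 − 932 = 76 mb.
V ≈ 5.7 × 76^0.664 = 5.7 × 17.74 ≈ 101 kt.
101 kt falls in the Category 3 band.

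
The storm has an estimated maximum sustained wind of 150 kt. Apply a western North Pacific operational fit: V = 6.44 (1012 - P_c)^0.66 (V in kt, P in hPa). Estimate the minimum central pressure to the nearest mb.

ΔP = (V / 6.44)^(1/0.66) = (150/6.44)^1.515.
150/6.44 = 23.292; 23.292^1.515 ≈ 117.90 mb.
P_c = 1012 − 117.90 = 894.10 ≈ 894 mb.

894 mb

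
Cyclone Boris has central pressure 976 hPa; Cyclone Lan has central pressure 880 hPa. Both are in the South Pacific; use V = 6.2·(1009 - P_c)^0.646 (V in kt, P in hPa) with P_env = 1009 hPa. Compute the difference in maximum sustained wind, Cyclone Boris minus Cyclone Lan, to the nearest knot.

-84 kt

Cyclone Boris: ΔP = 33; V ≈ 6.2 × 33^0.646 ≈ 59.34 kt.
Cyclone Lan: ΔP = 129; V ≈ 6.2 × 129^0.646 ≈ 143.16 kt.
Difference ≈ 59.34 − 143.16 = -83.82 → -84 kt.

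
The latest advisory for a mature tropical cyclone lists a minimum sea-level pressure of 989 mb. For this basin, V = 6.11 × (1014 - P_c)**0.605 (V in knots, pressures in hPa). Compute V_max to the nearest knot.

43 kt

ΔP = 1014 − 989 = 25 mb.
25^0.605 ≈ 7.011.
V ≈ 6.11 × 7.011 ≈ 42.8 kt.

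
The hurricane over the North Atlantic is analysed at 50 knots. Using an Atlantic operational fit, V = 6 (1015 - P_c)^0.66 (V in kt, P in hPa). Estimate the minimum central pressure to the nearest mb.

ΔP = (V / 6)^(1/0.66) = (50/6)^1.515.
50/6 = 8.333; 8.333^1.515 ≈ 24.84 mb.
P_c = 1015 − 24.84 = 990.16 ≈ 990 mb.

990 mb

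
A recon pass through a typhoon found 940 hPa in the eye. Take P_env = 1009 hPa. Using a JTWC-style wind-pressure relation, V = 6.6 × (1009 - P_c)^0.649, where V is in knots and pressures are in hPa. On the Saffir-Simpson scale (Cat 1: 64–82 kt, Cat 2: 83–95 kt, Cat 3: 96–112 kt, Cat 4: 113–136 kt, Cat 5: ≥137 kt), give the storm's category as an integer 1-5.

3

ΔP = 1009 − 940 = 69 hPa.
V ≈ 6.6 × 69^0.649 = 6.6 × 15.61 ≈ 103 kt.
103 kt falls in the Category 3 band.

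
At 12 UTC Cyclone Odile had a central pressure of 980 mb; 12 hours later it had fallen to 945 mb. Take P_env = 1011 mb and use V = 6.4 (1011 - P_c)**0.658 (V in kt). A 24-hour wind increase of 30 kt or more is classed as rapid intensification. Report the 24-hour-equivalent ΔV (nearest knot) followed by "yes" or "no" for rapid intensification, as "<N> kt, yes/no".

V₁: ΔP = 31, V ≈ 6.4 × 31^0.658 ≈ 61.31 kt.
V₂: ΔP = 66, V ≈ 6.4 × 66^0.658 ≈ 100.80 kt.
ΔV over 12 h = 39.49 kt → 24 h equivalent = 39.49 × 24/12 ≈ 78.98 kt.
79 kt ≥ 30 kt ⇒ rapid intensification.

79 kt, yes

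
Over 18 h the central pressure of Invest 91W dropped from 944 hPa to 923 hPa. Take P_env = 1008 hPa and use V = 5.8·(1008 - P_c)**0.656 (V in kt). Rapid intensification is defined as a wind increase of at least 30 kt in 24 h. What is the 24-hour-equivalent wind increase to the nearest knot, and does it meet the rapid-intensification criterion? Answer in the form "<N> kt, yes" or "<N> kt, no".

24 kt, no

V₁: ΔP = 64, V ≈ 5.8 × 64^0.656 ≈ 88.77 kt.
V₂: ΔP = 85, V ≈ 5.8 × 85^0.656 ≈ 106.94 kt.
ΔV over 18 h = 18.17 kt → 24 h equivalent = 18.17 × 24/18 ≈ 24.23 kt.
24 kt < 30 kt ⇒ not rapid intensification.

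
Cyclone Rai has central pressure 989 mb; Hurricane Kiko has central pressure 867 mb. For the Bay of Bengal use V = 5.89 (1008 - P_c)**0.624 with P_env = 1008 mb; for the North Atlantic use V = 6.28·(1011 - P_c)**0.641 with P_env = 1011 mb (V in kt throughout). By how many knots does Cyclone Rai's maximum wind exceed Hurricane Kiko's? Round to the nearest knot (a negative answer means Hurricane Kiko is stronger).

Cyclone Rai: ΔP = 19; V ≈ 5.89 × 19^0.624 ≈ 36.99 kt.
Hurricane Kiko: ΔP = 144; V ≈ 6.28 × 144^0.641 ≈ 151.87 kt.
Difference ≈ 36.99 − 151.87 = -114.88 → -115 kt.

-115 kt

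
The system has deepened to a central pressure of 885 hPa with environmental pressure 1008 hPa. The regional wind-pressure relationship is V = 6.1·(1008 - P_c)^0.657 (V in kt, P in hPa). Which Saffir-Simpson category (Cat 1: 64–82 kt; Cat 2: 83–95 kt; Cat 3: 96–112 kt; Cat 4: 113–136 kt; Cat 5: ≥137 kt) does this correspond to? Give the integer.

ΔP = 1008 − 885 = 123 hPa.
V ≈ 6.1 × 123^0.657 = 6.1 × 23.61 ≈ 144 kt.
144 kt falls in the Category 5 band.

5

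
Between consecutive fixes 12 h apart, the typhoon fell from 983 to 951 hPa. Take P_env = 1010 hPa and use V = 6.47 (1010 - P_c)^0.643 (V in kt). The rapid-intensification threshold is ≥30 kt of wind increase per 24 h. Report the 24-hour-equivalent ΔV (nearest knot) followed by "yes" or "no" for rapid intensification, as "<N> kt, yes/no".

V₁: ΔP = 27, V ≈ 6.47 × 27^0.643 ≈ 53.86 kt.
V₂: ΔP = 59, V ≈ 6.47 × 59^0.643 ≈ 89.04 kt.
ΔV over 12 h = 35.18 kt → 24 h equivalent = 35.18 × 24/12 ≈ 70.36 kt.
70 kt ≥ 30 kt ⇒ rapid intensification.

70 kt, yes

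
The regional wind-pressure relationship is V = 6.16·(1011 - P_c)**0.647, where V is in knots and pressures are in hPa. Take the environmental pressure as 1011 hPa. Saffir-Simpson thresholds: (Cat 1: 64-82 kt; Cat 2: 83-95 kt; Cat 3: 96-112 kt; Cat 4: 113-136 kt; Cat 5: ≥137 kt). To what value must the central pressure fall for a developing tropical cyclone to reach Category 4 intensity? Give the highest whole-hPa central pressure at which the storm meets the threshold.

921 hPa

Category 4 begins at V = 113 kt.
Required ΔP = (113/6.16)^(1/0.647) = 18.344^1.546 ≈ 89.71 hPa.
P_c ≤ 1011 − 89.71 = 921.29, so the highest integer P_c is 921 hPa.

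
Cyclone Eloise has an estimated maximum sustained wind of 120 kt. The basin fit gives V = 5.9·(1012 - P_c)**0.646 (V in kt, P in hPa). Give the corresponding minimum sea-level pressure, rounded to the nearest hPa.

ΔP = (V / 5.9)^(1/0.646) = (120/5.9)^1.548.
120/5.9 = 20.339; 20.339^1.548 ≈ 105.99 hPa.
P_c = 1012 − 105.99 = 906.01 ≈ 906 hPa.

906 hPa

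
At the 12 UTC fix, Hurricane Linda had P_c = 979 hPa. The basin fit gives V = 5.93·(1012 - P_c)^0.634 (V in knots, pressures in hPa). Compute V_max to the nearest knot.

ΔP = 1012 − 979 = 33 hPa.
33^0.634 ≈ 9.178.
V ≈ 5.93 × 9.178 ≈ 54.4 kt.

54 kt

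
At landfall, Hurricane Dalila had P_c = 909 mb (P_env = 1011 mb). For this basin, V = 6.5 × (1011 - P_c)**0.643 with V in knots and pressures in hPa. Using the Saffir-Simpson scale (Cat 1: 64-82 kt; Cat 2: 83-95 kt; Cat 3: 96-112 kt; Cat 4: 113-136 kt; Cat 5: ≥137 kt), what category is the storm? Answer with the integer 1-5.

ΔP = 1011 − 909 = 102 mb.
V ≈ 6.5 × 102^0.643 = 6.5 × 19.57 ≈ 127 kt.
127 kt falls in the Category 4 band.

4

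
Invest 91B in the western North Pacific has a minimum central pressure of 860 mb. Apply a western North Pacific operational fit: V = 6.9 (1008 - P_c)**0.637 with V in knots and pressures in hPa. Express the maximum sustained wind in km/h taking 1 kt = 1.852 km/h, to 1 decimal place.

ΔP = 1008 − 860 = 148 mb.
V ≈ 6.9 × 148^0.637 = 6.9 × 24.124 ≈ 166.458 kt.
166.458 × 1.852 ≈ 308.28 km/h → 308.3 km/h.

308.3 km/h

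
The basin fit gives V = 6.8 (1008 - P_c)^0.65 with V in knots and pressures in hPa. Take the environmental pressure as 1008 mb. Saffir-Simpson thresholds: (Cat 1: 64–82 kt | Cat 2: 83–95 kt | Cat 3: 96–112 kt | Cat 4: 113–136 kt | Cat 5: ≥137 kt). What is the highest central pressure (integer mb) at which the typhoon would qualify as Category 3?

Category 3 begins at V = 96 kt.
Required ΔP = (96/6.8)^(1/0.65) = 14.118^1.538 ≈ 58.73 mb.
P_c ≤ 1008 − 58.73 = 949.27, so the highest integer P_c is 949 mb.

949 mb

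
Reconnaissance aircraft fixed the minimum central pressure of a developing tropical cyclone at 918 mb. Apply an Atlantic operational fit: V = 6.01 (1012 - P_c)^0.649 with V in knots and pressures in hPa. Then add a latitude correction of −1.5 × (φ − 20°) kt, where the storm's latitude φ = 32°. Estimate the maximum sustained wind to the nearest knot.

97 kt

ΔP = 1012 − 918 = 94 mb.
94^0.649 ≈ 19.079.
V ≈ 6.01 × 19.079 ≈ 114.7 kt.
Latitude correction: −1.5 × (32 − 20) = -18 kt.
Corrected V ≈ 96.7 kt → 97 kt.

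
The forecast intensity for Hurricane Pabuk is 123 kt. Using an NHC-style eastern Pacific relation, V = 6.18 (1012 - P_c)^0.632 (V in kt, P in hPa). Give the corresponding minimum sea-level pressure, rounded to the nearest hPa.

898 hPa

ΔP = (V / 6.18)^(1/0.632) = (123/6.18)^1.582.
123/6.18 = 19.903; 19.903^1.582 ≈ 113.57 hPa.
P_c = 1012 − 113.57 = 898.43 ≈ 898 hPa.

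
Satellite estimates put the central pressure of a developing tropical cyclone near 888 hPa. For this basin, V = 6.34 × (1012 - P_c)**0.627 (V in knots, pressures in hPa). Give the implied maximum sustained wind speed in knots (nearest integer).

ΔP = 1012 − 888 = 124 hPa.
124^0.627 ≈ 20.539.
V ≈ 6.34 × 20.539 ≈ 130.2 kt.

130 kt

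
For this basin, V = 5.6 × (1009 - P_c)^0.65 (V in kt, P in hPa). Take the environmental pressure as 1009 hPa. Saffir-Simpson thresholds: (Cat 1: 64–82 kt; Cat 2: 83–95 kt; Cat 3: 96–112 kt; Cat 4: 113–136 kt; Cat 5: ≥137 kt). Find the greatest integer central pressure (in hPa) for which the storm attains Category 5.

872 hPa

Category 5 begins at V = 137 kt.
Required ΔP = (137/5.6)^(1/0.65) = 24.464^1.538 ≈ 136.84 hPa.
P_c ≤ 1009 − 136.84 = 872.16, so the highest integer P_c is 872 hPa.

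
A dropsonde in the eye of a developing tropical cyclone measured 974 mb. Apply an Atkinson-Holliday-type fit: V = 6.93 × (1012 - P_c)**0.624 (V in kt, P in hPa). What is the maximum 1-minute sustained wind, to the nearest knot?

67 kt

ΔP = 1012 − 974 = 38 mb.
38^0.624 ≈ 9.678.
V ≈ 6.93 × 9.678 ≈ 67.1 kt.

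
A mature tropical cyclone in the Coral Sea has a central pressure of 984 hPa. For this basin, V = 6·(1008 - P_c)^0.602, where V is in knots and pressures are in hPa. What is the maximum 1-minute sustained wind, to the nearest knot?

41 kt

ΔP = 1008 − 984 = 24 hPa.
24^0.602 ≈ 6.775.
V ≈ 6 × 6.775 ≈ 40.6 kt.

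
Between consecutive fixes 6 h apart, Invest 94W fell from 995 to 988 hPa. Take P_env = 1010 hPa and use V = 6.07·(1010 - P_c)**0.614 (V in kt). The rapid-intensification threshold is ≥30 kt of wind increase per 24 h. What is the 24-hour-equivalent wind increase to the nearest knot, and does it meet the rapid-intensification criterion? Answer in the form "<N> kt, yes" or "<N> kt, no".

34 kt, yes

V₁: ΔP = 15, V ≈ 6.07 × 15^0.614 ≈ 32.01 kt.
V₂: ΔP = 22, V ≈ 6.07 × 22^0.614 ≈ 40.50 kt.
ΔV over 6 h = 8.49 kt → 24 h equivalent = 8.49 × 24/6 ≈ 33.96 kt.
34 kt ≥ 30 kt ⇒ rapid intensification.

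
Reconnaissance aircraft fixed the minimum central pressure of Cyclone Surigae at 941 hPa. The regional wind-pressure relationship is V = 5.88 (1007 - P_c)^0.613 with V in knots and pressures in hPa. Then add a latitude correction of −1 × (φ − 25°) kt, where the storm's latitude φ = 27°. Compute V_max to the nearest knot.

ΔP = 1007 − 941 = 66 hPa.
66^0.613 ≈ 13.043.
V ≈ 5.88 × 13.043 ≈ 76.7 kt.
Latitude correction: −1 × (27 − 25) = -2 kt.
Corrected V ≈ 74.7 kt → 75 kt.

75 kt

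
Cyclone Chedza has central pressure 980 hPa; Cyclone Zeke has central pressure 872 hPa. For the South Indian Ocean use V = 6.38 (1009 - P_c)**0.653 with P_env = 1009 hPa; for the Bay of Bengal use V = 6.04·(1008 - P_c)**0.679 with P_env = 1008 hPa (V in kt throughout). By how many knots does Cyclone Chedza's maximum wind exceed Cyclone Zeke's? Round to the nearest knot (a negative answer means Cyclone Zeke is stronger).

Cyclone Chedza: ΔP = 29; V ≈ 6.38 × 29^0.653 ≈ 57.51 kt.
Cyclone Zeke: ΔP = 136; V ≈ 6.04 × 136^0.679 ≈ 169.71 kt.
Difference ≈ 57.51 − 169.71 = -112.20 → -112 kt.

-112 kt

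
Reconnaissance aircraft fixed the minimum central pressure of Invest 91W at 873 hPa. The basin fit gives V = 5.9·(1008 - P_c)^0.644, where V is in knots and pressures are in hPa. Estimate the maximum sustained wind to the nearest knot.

139 kt

ΔP = 1008 − 873 = 135 hPa.
135^0.644 ≈ 23.547.
V ≈ 5.9 × 23.547 ≈ 138.9 kt.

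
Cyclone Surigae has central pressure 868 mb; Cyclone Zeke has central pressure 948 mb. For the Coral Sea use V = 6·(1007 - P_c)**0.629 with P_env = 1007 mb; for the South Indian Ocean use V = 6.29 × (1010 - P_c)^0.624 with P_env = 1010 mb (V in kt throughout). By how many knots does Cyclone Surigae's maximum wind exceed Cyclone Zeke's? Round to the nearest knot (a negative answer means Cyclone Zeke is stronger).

Cyclone Surigae: ΔP = 139; V ≈ 6 × 139^0.629 ≈ 133.69 kt.
Cyclone Zeke: ΔP = 62; V ≈ 6.29 × 62^0.624 ≈ 82.62 kt.
Difference ≈ 133.69 − 82.62 = 51.07 → 51 kt.

51 kt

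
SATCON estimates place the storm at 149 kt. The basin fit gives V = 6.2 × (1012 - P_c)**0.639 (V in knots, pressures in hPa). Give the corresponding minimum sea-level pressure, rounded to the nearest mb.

867 mb

ΔP = (V / 6.2)^(1/0.639) = (149/6.2)^1.565.
149/6.2 = 24.032; 24.032^1.565 ≈ 144.83 mb.
P_c = 1012 − 144.83 = 867.17 ≈ 867 mb.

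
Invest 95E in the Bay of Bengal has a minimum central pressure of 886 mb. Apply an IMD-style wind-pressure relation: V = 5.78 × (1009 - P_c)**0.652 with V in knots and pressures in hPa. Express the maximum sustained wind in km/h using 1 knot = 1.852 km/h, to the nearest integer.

247 km/h

ΔP = 1009 − 886 = 123 mb.
V ≈ 5.78 × 123^0.652 = 5.78 × 23.047 ≈ 133.213 kt.
133.213 × 1.852 ≈ 246.71 km/h → 247 km/h.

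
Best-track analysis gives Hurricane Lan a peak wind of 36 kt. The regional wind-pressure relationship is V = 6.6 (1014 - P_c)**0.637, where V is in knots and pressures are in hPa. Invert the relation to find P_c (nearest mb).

ΔP = (V / 6.6)^(1/0.637) = (36/6.6)^1.570.
36/6.6 = 5.455; 5.455^1.570 ≈ 14.34 mb.
P_c = 1014 − 14.34 = 999.66 ≈ 1000 mb.

1000 mb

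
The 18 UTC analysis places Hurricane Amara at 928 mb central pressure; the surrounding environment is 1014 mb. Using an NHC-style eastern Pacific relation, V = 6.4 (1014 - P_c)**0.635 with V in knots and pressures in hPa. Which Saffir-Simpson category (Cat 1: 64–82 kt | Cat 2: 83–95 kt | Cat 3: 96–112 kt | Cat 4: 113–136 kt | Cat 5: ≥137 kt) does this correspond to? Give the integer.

ΔP = 1014 − 928 = 86 mb.
V ≈ 6.4 × 86^0.635 = 6.4 × 16.92 ≈ 108 kt.
108 kt falls in the Category 3 band.

3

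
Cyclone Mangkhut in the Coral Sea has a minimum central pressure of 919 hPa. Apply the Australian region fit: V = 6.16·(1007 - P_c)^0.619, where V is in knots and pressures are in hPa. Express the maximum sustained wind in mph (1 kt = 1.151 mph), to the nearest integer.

113 mph

ΔP = 1007 − 919 = 88 hPa.
V ≈ 6.16 × 88^0.619 = 6.16 × 15.982 ≈ 98.450 kt.
98.450 × 1.151 ≈ 113.32 mph → 113 mph.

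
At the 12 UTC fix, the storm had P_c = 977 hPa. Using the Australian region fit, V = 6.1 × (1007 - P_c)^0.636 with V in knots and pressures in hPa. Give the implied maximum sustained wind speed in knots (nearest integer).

ΔP = 1007 − 977 = 30 hPa.
30^0.636 ≈ 8.699.
V ≈ 6.1 × 8.699 ≈ 53.1 kt.

53 kt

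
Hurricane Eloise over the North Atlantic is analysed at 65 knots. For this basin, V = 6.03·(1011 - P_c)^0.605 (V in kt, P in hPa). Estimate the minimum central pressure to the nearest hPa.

960 hPa

ΔP = (V / 6.03)^(1/0.605) = (65/6.03)^1.653.
65/6.03 = 10.779; 10.779^1.653 ≈ 50.91 hPa.
P_c = 1011 − 50.91 = 960.09 ≈ 960 hPa.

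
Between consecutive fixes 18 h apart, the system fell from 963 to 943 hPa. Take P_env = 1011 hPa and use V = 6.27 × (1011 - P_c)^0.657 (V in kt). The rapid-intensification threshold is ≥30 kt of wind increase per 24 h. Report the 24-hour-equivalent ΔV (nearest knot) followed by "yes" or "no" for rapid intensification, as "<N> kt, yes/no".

27 kt, no

V₁: ΔP = 48, V ≈ 6.27 × 48^0.657 ≈ 79.77 kt.
V₂: ΔP = 68, V ≈ 6.27 × 68^0.657 ≈ 100.28 kt.
ΔV over 18 h = 20.51 kt → 24 h equivalent = 20.51 × 24/18 ≈ 27.35 kt.
27 kt < 30 kt ⇒ not rapid intensification.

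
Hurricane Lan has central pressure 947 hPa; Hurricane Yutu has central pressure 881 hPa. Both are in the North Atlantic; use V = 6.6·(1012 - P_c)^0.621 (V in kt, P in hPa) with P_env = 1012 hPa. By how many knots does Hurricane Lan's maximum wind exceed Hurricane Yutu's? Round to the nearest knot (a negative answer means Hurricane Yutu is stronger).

Hurricane Lan: ΔP = 65; V ≈ 6.6 × 65^0.621 ≈ 88.18 kt.
Hurricane Yutu: ΔP = 131; V ≈ 6.6 × 131^0.621 ≈ 136.26 kt.
Difference ≈ 88.18 − 136.26 = -48.08 → -48 kt.

-48 kt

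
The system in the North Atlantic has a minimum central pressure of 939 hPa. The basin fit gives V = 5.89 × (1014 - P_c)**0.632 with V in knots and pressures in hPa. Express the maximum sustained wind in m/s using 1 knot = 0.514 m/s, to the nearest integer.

46 m/s

ΔP = 1014 − 939 = 75 hPa.
V ≈ 5.89 × 75^0.632 = 5.89 × 15.312 ≈ 90.189 kt.
90.189 × 0.514 ≈ 46.36 m/s → 46 m/s.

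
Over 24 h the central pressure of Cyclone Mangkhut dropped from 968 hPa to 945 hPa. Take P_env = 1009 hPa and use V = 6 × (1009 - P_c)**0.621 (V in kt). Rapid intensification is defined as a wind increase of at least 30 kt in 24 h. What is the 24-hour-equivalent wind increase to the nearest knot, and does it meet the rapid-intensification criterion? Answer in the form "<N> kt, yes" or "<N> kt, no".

V₁: ΔP = 41, V ≈ 6 × 41^0.621 ≈ 60.21 kt.
V₂: ΔP = 64, V ≈ 6 × 64^0.621 ≈ 79.39 kt.
ΔV over 24 h = 19.18 kt → 24 h equivalent = 19.18 × 24/24 ≈ 19.18 kt.
19 kt < 30 kt ⇒ not rapid intensification.

19 kt, no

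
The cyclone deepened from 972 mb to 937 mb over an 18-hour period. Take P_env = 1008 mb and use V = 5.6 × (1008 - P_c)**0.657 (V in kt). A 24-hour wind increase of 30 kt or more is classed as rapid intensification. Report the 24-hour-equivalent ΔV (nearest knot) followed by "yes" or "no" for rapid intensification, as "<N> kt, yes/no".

44 kt, yes

V₁: ΔP = 36, V ≈ 5.6 × 36^0.657 ≈ 58.98 kt.
V₂: ΔP = 71, V ≈ 5.6 × 71^0.657 ≈ 92.14 kt.
ΔV over 18 h = 33.16 kt → 24 h equivalent = 33.16 × 24/18 ≈ 44.21 kt.
44 kt ≥ 30 kt ⇒ rapid intensification.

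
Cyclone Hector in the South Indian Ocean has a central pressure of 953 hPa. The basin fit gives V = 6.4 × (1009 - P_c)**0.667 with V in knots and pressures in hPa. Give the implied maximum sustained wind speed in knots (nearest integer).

94 kt

ΔP = 1009 − 953 = 56 hPa.
56^0.667 ≈ 14.657.
V ≈ 6.4 × 14.657 ≈ 93.8 kt.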